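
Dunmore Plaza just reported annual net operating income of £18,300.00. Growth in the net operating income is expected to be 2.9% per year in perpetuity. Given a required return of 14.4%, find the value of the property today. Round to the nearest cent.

£163745.22

D₁ = D₀ × (1 + g) = £18,300.00 × 1.029 = £18,830.7000
Growing perpetuity: P = D₁ / (r − g) = £18,830.7000 / (0.144 − 0.029) = £163,745.22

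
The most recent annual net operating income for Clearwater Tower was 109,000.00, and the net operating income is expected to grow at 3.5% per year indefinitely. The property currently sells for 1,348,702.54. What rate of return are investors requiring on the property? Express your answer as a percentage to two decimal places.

D₁ = 109,000.00 × 1.035 = 112,815.0000
P = D₁/(r − g) ⇒ r = D₁/P + g = 112,815.0000/1,348,702.54 + 0.035 = 0.083647 + 0.035 = 0.118647

11.86%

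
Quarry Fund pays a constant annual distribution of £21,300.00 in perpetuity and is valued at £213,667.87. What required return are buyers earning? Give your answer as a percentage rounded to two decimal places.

9.97%

P = C/r ⇒ r = C/P = £21,300.00/£213,667.87 = 0.099687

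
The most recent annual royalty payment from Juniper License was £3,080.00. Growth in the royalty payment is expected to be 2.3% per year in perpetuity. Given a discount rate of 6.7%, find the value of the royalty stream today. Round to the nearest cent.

£71610.00

D₁ = D₀ × (1 + g) = £3,080.00 × 1.023 = £3,150.8400
Growing perpetuity: P = D₁ / (r − g) = £3,150.8400 / (0.067 − 0.023) = £71,610.00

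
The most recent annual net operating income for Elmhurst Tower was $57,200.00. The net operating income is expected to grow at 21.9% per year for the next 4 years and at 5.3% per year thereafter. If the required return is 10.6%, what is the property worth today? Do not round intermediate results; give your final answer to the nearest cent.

D_1 = 69726.80000
D_2 = 84996.96920
D_3 = 103611.30545
D_4 = 126302.18135
Terminal value at year 4: TV = D_4×(1+g_2)/(r−g_2) = 132996.19696/0.053 = 2509362.20681
P_0 = D_1/(1+r)^1 + D_2/(1+r)^2 + D_3/(1+r)^3 + D_4/(1+r)^4 + TV/(1+r)^4
    = 63044.12297 + 69485.33987 + 76584.65579 + 84409.30868 + 1677037.77442 = 1970561.20172

$1970561.20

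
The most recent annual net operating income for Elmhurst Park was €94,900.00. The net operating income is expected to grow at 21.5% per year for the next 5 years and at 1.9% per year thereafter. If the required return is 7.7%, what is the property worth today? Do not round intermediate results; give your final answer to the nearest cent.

€3737810.45

D_1 = 115303.50000
D_2 = 140093.75250
D_3 = 170213.90929
D_4 = 206809.89978
D_5 = 251274.02824
Terminal value at year 5: TV = D_5×(1+g_2)/(r−g_2) = 256048.23477/0.058 = 4414624.73749
P_0 = D_1/(1+r)^1 + D_2/(1+r)^2 + D_3/(1+r)^3 + D_4/(1+r)^4 + D_5/(1+r)^5 + TV/(1+r)^5
    = 107059.88858 + 120777.86873 + 136253.58450 + 153712.26107 + 173407.98254 + 3046598.86569 = 3737810.45112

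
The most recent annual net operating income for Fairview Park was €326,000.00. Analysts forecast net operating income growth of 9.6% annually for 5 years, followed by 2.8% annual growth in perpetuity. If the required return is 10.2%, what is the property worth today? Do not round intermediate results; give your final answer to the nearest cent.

D_1 = 357296.00000
D_2 = 391596.41600
D_3 = 429189.67194
D_4 = 470391.88044
D_5 = 515549.50096
Terminal value at year 5: TV = D_5×(1+g_2)/(r−g_2) = 529984.88699/0.074 = 7161957.93231
P_0 = D_1/(1+r)^1 + D_2/(1+r)^2 + D_3/(1+r)^3 + D_4/(1+r)^4 + D_5/(1+r)^5 + TV/(1+r)^5
    = 324225.04537 + 322459.75474 + 320704.07550 + 318957.95531 + 317221.34212 + 4406804.59051 = 6010372.76355

€6010372.76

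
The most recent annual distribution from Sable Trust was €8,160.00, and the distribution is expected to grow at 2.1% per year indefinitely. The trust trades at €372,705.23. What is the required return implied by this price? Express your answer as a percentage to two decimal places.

4.34%

D₁ = €8,160.00 × 1.021 = €8,331.3600
P = D₁/(r − g) ⇒ r = D₁/P + g = €8,331.3600/€372,705.23 + 0.021 = 0.022354 + 0.021 = 0.043354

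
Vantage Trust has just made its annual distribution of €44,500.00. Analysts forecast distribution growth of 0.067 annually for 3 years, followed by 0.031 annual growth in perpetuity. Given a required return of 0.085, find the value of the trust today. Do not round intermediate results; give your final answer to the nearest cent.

€937152.04

D_1 = 47481.50000
D_2 = 50662.76050
D_3 = 54057.16545
Terminal value at year 3: TV = D_3×(1+g_2)/(r−g_2) = 55732.93758/0.054 = 1032091.43671
P_0 = D_1/(1+r)^1 + D_2/(1+r)^2 + D_3/(1+r)^3 + TV/(1+r)^3
    = 43761.75115 + 43035.74975 + 42321.79261 + 808032.74412 = 937152.03764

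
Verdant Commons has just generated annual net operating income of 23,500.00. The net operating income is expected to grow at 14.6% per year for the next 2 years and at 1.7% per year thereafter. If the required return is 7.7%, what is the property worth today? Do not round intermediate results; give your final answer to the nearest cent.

502611.98

D_1 = 26931.00000
D_2 = 30862.92600
Terminal value at year 2: TV = D_2×(1+g_2)/(r−g_2) = 31387.59574/0.06 = 523126.59570
P_0 = D_1/(1+r)^1 + D_2/(1+r)^2 + TV/(1+r)^2
    = 25005.57103 + 26607.59926 + 450998.80743 = 502611.97772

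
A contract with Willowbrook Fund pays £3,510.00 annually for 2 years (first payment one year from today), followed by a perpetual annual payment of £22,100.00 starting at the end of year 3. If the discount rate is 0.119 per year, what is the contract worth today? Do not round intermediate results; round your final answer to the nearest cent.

PV of 2-year annuity: £3,510.00 × [1 − (1+0.119)^−2] / 0.119 = 5939.88313
Perpetuity value at year 2: £22,100.00 / 0.119 = 185714.28571
PV of perpetuity: 185714.28571 / (1+0.119)^2 = 148315.02156
Total PV = 5939.88313 + 148315.02156 = 154254.90469

£154254.90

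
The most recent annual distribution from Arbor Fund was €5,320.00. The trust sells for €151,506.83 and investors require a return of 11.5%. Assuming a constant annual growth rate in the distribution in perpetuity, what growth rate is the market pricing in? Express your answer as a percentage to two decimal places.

7.72%

P = D₀(1+g)/(r−g) ⇒ P(r−g) = D₀(1+g) ⇒ g(P+D₀) = P·r − D₀
g = (P·r − D₀)/(P + D₀) = (€151,506.83×0.115 − €5,320.00) / (€151,506.83 + €5,320.00) = 0.077176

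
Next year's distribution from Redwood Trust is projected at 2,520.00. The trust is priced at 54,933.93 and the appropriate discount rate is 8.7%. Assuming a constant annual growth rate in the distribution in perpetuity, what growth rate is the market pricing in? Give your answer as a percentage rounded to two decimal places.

4.11%

P = D₁/(r−g) ⇒ g = r − D₁/P = 0.087 − 2,520.00/54,933.93 = 0.041127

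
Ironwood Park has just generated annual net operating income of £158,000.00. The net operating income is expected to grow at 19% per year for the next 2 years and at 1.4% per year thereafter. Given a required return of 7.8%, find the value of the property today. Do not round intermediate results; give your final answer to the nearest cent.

£3417455.36

D_1 = 188020.00000
D_2 = 223743.80000
Terminal value at year 2: TV = D_2×(1+g_2)/(r−g_2) = 226876.21320/0.064 = 3544940.83125
P_0 = D_1/(1+r)^1 + D_2/(1+r)^2 + TV/(1+r)^2
    = 174415.58442 + 192536.68410 + 3050503.08863 = 3417455.35714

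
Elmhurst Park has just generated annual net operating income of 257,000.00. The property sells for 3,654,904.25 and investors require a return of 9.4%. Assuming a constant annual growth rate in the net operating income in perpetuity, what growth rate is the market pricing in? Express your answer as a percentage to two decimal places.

2.21%

P = D₀(1+g)/(r−g) ⇒ P(r−g) = D₀(1+g) ⇒ g(P+D₀) = P·r − D₀
g = (P·r − D₀)/(P + D₀) = (3,654,904.25×0.094 − 257,000.00) / (3,654,904.25 + 257,000.00) = 0.022128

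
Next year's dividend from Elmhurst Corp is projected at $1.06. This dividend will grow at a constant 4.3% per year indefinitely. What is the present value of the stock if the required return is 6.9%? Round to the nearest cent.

$40.77

Growing perpetuity: P = D₁ / (r − g) = $1.0600 / (0.069 − 0.043) = $40.77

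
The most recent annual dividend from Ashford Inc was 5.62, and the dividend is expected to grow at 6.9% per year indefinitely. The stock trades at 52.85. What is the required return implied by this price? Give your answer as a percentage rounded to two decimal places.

18.27%

D₁ = 5.62 × 1.069 = 6.0078
P = D₁/(r − g) ⇒ r = D₁/P + g = 6.0078/52.85 + 0.069 = 0.113676 + 0.069 = 0.182676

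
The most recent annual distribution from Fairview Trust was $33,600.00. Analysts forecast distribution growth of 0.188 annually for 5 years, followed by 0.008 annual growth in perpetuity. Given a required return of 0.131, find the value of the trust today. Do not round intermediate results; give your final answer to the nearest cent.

D_1 = 39916.80000
D_2 = 47421.15840
D_3 = 56336.33618
D_4 = 66927.56738
D_5 = 79509.95005
Terminal value at year 5: TV = D_5×(1+g_2)/(r−g_2) = 80146.02965/0.123 = 651593.73698
P_0 = D_1/(1+r)^1 + D_2/(1+r)^2 + D_3/(1+r)^3 + D_4/(1+r)^4 + D_5/(1+r)^5 + TV/(1+r)^5
    = 35293.36870 + 37072.07959 + 38940.43373 + 40902.94896 + 42964.37079 + 352098.25820 = 547271.45998

$547271.46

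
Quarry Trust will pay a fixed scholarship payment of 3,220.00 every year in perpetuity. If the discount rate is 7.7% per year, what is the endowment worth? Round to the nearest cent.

Level perpetuity: PV = C / r = 3,220.00 / 0.077 = 41,818.18

41818.18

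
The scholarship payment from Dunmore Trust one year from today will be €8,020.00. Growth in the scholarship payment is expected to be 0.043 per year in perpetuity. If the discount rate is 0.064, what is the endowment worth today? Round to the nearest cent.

€381904.76

Growing perpetuity: P = D₁ / (r − g) = €8,020.0000 / (0.064 − 0.043) = €381,904.76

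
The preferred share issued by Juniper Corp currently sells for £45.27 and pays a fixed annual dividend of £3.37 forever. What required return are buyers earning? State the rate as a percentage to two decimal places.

P = C/r ⇒ r = C/P = £3.37/£45.27 = 0.074442

7.44%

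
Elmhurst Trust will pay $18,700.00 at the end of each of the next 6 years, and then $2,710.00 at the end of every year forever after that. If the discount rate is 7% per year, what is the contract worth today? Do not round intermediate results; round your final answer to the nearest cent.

PV of 6-year annuity: $18,700.00 × [1 − (1+0.07)^−6] / 0.07 = 89134.29164
Perpetuity value at year 6: $2,710.00 / 0.07 = 38714.28571
PV of perpetuity: 38714.28571 / (1+0.07)^6 = 25796.96324
Total PV = 89134.29164 + 25796.96324 = 114931.25487

$114931.25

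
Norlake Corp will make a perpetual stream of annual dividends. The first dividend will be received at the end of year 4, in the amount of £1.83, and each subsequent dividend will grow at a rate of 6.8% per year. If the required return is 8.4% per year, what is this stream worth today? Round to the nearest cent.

£89.79

Value at end of year 3: C₁ / (r − g) = £1.83 / (0.084 − 0.068) = £114.3750
Discount to today: PV = £114.3750 / (1 + 0.084)^3 = £114.3750 / 1.273761 = £89.79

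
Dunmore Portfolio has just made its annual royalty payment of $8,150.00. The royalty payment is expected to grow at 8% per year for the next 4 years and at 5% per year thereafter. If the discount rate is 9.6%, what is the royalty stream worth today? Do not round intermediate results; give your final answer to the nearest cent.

D_1 = 8802.00000
D_2 = 9506.16000
D_3 = 10266.65280
D_4 = 11087.98502
Terminal value at year 4: TV = D_4×(1+g_2)/(r−g_2) = 11642.38428/0.046 = 253095.31033
P_0 = D_1/(1+r)^1 + D_2/(1+r)^2 + D_3/(1+r)^3 + D_4/(1+r)^4 + TV/(1+r)^4
    = 8031.02190 + 7913.78070 + 7798.25106 + 7684.40798 + 175404.96467 = 206832.42630

$206832.43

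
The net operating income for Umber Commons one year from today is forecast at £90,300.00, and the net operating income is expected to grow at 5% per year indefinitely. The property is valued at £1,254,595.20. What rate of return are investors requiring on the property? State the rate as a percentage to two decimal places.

12.20%

P = D₁/(r − g) ⇒ r = D₁/P + g = £90,300.0000/£1,254,595.20 + 0.05 = 0.071975 + 0.05 = 0.121975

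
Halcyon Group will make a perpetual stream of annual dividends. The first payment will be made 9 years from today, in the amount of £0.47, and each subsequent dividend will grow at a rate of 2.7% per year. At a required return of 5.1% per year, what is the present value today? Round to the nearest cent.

Value at end of year 8: C₁ / (r − g) = £0.47 / (0.051 − 0.027) = £19.5833
Discount to today: PV = £19.5833 / (1 + 0.051)^8 = £19.5833 / 1.488750 = £13.15

£13.15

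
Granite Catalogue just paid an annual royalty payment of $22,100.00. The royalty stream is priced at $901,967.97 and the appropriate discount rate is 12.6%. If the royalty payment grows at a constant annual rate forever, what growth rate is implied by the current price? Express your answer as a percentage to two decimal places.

9.91%

P = D₀(1+g)/(r−g) ⇒ P(r−g) = D₀(1+g) ⇒ g(P+D₀) = P·r − D₀
g = (P·r − D₀)/(P + D₀) = ($901,967.97×0.126 − $22,100.00) / ($901,967.97 + $22,100.00) = 0.099071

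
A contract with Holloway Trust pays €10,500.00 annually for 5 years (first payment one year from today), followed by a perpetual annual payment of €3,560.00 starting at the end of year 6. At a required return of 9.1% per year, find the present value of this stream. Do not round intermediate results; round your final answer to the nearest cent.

€66045.16

PV of 5-year annuity: €10,500.00 × [1 − (1+0.091)^−5] / 0.091 = 40735.58796
Perpetuity value at year 5: €3,560.00 / 0.091 = 39120.87912
PV of perpetuity: 39120.87912 / (1+0.091)^5 = 25309.57501
Total PV = 40735.58796 + 25309.57501 = 66045.16298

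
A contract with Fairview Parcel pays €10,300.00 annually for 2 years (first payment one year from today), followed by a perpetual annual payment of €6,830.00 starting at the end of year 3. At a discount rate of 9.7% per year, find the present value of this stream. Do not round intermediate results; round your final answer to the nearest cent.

PV of 2-year annuity: €10,300.00 × [1 − (1+0.097)^−2] / 0.097 = 17948.26198
Perpetuity value at year 2: €6,830.00 / 0.097 = 70412.37113
PV of perpetuity: 70412.37113 / (1+0.097)^2 = 58510.75664
Total PV = 17948.26198 + 58510.75664 = 76459.01862

€76459.02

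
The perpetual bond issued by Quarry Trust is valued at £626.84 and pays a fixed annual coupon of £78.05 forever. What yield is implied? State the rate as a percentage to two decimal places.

12.45%

P = C/r ⇒ r = C/P = £78.05/£626.84 = 0.124513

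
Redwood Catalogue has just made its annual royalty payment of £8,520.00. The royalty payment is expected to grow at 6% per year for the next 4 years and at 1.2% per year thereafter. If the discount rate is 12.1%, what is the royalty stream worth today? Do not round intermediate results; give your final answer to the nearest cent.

£92929.68

D_1 = 9031.20000
D_2 = 9573.07200
D_3 = 10147.45632
D_4 = 10756.30370
Terminal value at year 4: TV = D_4×(1+g_2)/(r−g_2) = 10885.37934/0.109 = 99865.86554
P_0 = D_1/(1+r)^1 + D_2/(1+r)^2 + D_3/(1+r)^3 + D_4/(1+r)^4 + TV/(1+r)^4
    = 8056.37823 + 7617.98477 + 7203.44679 + 6811.46619 + 63240.40172 = 92929.67771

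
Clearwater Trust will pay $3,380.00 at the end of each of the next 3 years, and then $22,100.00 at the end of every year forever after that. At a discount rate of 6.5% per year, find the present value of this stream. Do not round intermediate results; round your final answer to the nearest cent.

PV of 3-year annuity: $3,380.00 × [1 − (1+0.065)^−3] / 0.065 = 8951.84723
Perpetuity value at year 3: $22,100.00 / 0.065 = 340000.00000
PV of perpetuity: 340000.00000 / (1+0.065)^3 = 281468.69121
Total PV = 8951.84723 + 281468.69121 = 290420.53844

$290420.54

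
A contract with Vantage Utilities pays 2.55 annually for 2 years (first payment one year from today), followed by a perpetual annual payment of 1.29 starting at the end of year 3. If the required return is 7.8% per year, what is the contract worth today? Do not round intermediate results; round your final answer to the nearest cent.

PV of 2-year annuity: 2.55 × [1 − (1+0.078)^−2] / 0.078 = 4.55983
Perpetuity value at year 2: 1.29 / 0.078 = 16.53846
PV of perpetuity: 16.53846 / (1+0.078)^2 = 14.23173
Total PV = 4.55983 + 14.23173 = 18.79155

18.79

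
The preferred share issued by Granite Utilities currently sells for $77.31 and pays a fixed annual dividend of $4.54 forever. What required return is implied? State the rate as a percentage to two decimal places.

P = C/r ⇒ r = C/P = $4.54/$77.31 = 0.058725

5.87%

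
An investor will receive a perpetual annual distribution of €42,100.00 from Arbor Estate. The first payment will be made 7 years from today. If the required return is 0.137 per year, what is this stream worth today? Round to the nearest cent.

Value at end of year 6: C / r = €42,100.00 / 0.137 = €307,299.2701
Discount to today: PV = €307,299.2701 / (1 + 0.137)^6 = €307,299.2701 / 2.160542 = €142,232.47

€142232.47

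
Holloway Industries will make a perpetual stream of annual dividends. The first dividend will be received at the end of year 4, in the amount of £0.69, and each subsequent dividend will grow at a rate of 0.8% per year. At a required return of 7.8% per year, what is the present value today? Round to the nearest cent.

£7.87

Value at end of year 3: C₁ / (r − g) = £0.69 / (0.078 − 0.008) = £9.8571
Discount to today: PV = £9.8571 / (1 + 0.078)^3 = £9.8571 / 1.252727 = £7.87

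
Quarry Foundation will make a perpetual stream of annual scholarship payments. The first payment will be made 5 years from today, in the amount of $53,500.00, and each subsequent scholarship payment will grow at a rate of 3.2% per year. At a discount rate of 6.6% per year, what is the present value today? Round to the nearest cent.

$1218557.55

Value at end of year 4: C₁ / (r − g) = $53,500.00 / (0.066 − 0.032) = $1,573,529.4118
Discount to today: PV = $1,573,529.4118 / (1 + 0.066)^4 = $1,573,529.4118 / 1.291305 = $1,218,557.55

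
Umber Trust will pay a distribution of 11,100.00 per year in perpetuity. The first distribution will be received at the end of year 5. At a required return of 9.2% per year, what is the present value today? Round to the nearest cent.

84848.58

Value at end of year 4: C / r = 11,100.00 / 0.092 = 120,652.1739
Discount to today: PV = 120,652.1739 / (1 + 0.092)^4 = 120,652.1739 / 1.421970 = 84,848.58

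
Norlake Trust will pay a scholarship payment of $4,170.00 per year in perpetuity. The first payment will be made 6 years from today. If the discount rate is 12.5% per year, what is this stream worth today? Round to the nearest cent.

Value at end of year 5: C / r = $4,170.00 / 0.125 = $33,360.0000
Discount to today: PV = $33,360.0000 / (1 + 0.125)^5 = $33,360.0000 / 1.802032 = $18,512.43

$18512.43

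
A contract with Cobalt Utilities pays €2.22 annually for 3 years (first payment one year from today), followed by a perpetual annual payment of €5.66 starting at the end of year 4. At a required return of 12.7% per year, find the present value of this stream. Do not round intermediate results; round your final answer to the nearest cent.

€36.40

PV of 3-year annuity: €2.22 × [1 − (1+0.127)^−3] / 0.127 = 5.26858
Perpetuity value at year 3: €5.66 / 0.127 = 44.56693
PV of perpetuity: 44.56693 / (1+0.127)^3 = 31.13443
Total PV = 5.26858 + 31.13443 = 36.40301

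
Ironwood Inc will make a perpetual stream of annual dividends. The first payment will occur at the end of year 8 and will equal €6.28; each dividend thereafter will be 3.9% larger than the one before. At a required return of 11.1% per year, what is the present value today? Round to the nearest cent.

Value at end of year 7: C₁ / (r − g) = €6.28 / (0.111 − 0.039) = €87.2222
Discount to today: PV = €87.2222 / (1 + 0.111)^7 = €87.2222 / 2.089288 = €41.75

€41.75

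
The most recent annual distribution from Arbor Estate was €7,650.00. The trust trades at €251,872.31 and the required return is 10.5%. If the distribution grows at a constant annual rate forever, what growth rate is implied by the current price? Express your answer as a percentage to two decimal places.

7.24%

P = D₀(1+g)/(r−g) ⇒ P(r−g) = D₀(1+g) ⇒ g(P+D₀) = P·r − D₀
g = (P·r − D₀)/(P + D₀) = (€251,872.31×0.105 − €7,650.00) / (€251,872.31 + €7,650.00) = 0.072428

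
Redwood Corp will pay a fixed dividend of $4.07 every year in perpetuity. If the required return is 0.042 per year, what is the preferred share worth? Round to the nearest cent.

$96.90

Level perpetuity: PV = C / r = $4.07 / 0.042 = $96.90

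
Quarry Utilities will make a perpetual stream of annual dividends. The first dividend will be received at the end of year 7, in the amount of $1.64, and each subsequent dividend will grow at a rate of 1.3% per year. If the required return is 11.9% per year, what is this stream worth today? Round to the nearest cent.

$7.88

Value at end of year 6: C₁ / (r − g) = $1.64 / (0.119 − 0.013) = $15.4717
Discount to today: PV = $15.4717 / (1 + 0.119)^6 = $15.4717 / 1.963272 = $7.88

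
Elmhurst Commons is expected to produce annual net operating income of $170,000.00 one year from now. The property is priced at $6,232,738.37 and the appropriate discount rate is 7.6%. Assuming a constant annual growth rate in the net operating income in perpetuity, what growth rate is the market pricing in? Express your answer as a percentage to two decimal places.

P = D₁/(r−g) ⇒ g = r − D₁/P = 0.076 − $170,000.00/$6,232,738.37 = 0.048725

4.87%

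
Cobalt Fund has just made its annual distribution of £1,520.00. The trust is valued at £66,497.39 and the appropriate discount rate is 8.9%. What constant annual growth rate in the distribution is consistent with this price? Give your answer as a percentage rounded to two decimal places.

6.47%

P = D₀(1+g)/(r−g) ⇒ P(r−g) = D₀(1+g) ⇒ g(P+D₀) = P·r − D₀
g = (P·r − D₀)/(P + D₀) = (£66,497.39×0.089 − £1,520.00) / (£66,497.39 + £1,520.00) = 0.064664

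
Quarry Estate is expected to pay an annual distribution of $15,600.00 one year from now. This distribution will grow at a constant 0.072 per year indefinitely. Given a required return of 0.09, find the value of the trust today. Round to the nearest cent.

Growing perpetuity: P = D₁ / (r − g) = $15,600.0000 / (0.09 − 0.072) = $866,666.67

$866666.67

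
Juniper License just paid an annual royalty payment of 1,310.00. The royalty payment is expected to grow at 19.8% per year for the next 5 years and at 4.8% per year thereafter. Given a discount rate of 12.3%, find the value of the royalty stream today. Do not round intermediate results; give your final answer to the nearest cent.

33275.66

D_1 = 1569.38000
D_2 = 1880.11724
D_3 = 2252.38045
D_4 = 2698.35178
D_5 = 3232.62544
Terminal value at year 5: TV = D_5×(1+g_2)/(r−g_2) = 3387.79146/0.075 = 45170.55276
P_0 = D_1/(1+r)^1 + D_2/(1+r)^2 + D_3/(1+r)^3 + D_4/(1+r)^4 + D_5/(1+r)^5 + TV/(1+r)^5
    = 1397.48887 + 1490.82072 + 1590.38577 + 1696.60031 + 1809.90844 + 25290.45390 = 33275.65800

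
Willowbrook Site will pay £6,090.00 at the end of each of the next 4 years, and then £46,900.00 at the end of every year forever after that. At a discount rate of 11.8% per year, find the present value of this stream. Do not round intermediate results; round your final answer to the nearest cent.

£272979.46

PV of 4-year annuity: £6,090.00 × [1 − (1+0.118)^−4] / 0.118 = 18575.64414
Perpetuity value at year 4: £46,900.00 / 0.118 = 397457.62712
PV of perpetuity: 397457.62712 / (1+0.118)^4 = 254403.81592
Total PV = 18575.64414 + 254403.81592 = 272979.46006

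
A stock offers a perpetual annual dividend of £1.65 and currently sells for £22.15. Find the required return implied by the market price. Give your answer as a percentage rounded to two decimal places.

7.45%

P = C/r ⇒ r = C/P = £1.65/£22.15 = 0.074492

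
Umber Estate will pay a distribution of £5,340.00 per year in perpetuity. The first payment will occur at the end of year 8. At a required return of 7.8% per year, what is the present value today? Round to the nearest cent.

Value at end of year 7: C / r = £5,340.00 / 0.078 = £68,461.5385
Discount to today: PV = £68,461.5385 / (1 + 0.078)^7 = £68,461.5385 / 1.691731 = £40,468.33

£40468.33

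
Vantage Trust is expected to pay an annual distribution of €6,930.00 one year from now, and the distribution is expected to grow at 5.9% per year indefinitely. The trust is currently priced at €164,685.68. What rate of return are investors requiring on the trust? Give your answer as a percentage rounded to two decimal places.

10.11%

P = D₁/(r − g) ⇒ r = D₁/P + g = €6,930.0000/€164,685.68 + 0.059 = 0.042080 + 0.059 = 0.101080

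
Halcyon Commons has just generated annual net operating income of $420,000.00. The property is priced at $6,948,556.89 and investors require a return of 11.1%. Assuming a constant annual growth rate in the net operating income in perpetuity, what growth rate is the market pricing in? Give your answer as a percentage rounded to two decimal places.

P = D₀(1+g)/(r−g) ⇒ P(r−g) = D₀(1+g) ⇒ g(P+D₀) = P·r − D₀
g = (P·r − D₀)/(P + D₀) = ($6,948,556.89×0.111 − $420,000.00) / ($6,948,556.89 + $420,000.00) = 0.047674

4.77%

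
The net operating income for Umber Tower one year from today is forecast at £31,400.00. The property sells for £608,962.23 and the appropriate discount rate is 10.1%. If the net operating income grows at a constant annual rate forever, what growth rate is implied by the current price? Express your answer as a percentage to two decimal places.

4.94%

P = D₁/(r−g) ⇒ g = r − D₁/P = 0.101 − £31,400.00/£608,962.23 = 0.049437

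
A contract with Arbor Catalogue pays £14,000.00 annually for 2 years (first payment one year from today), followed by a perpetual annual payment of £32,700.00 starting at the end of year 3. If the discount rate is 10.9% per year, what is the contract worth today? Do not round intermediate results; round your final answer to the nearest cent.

£267933.24

PV of 2-year annuity: £14,000.00 × [1 − (1+0.109)^−2] / 0.109 = 24007.20070
Perpetuity value at year 2: £32,700.00 / 0.109 = 300000.00000
PV of perpetuity: 300000.00000 / (1+0.109)^2 = 243926.03837
Total PV = 24007.20070 + 243926.03837 = 267933.23907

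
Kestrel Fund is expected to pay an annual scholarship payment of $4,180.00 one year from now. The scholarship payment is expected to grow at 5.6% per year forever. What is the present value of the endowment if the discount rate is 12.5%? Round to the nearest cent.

$60579.71

Growing perpetuity: P = D₁ / (r − g) = $4,180.0000 / (0.125 − 0.056) = $60,579.71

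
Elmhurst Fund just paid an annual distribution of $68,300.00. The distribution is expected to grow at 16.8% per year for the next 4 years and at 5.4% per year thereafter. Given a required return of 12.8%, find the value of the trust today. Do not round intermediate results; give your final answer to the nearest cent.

$1416610.13

D_1 = 79774.40000
D_2 = 93176.49920
D_3 = 108830.15107
D_4 = 127113.61644
Terminal value at year 4: TV = D_4×(1+g_2)/(r−g_2) = 133977.75173/0.074 = 1810510.15855
P_0 = D_1/(1+r)^1 + D_2/(1+r)^2 + D_3/(1+r)^3 + D_4/(1+r)^4 + TV/(1+r)^4
    = 70721.98582 + 73229.85765 + 75826.66112 + 78515.54981 + 1118316.07429 = 1416610.12868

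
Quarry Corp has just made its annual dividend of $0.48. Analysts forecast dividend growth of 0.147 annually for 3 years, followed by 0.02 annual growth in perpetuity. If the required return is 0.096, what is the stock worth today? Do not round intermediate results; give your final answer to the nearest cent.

D_1 = 0.55056
D_2 = 0.63149
D_3 = 0.72432
Terminal value at year 3: TV = D_3×(1+g_2)/(r−g_2) = 0.73881/0.076 = 9.72116
P_0 = D_1/(1+r)^1 + D_2/(1+r)^2 + D_3/(1+r)^3 + TV/(1+r)^3
    = 0.50234 + 0.52571 + 0.55017 + 7.38391 = 8.96213

$8.96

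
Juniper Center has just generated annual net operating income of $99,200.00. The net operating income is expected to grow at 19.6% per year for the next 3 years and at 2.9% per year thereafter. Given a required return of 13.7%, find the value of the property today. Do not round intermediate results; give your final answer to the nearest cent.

$1429625.43

D_1 = 118643.20000
D_2 = 141897.26720
D_3 = 169709.13157
Terminal value at year 3: TV = D_3×(1+g_2)/(r−g_2) = 174630.69639/0.108 = 1616950.89247
P_0 = D_1/(1+r)^1 + D_2/(1+r)^2 + D_3/(1+r)^3 + TV/(1+r)^3
    = 104347.58135 + 109762.27555 + 115457.94332 + 1100057.62665 = 1429625.42688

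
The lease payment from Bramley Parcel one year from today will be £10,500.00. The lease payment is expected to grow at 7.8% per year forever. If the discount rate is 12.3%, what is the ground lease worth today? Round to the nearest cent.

Growing perpetuity: P = D₁ / (r − g) = £10,500.0000 / (0.123 − 0.078) = £233,333.33

£233333.33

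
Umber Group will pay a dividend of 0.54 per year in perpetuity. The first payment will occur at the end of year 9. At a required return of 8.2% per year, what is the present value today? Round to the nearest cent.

3.51

Value at end of year 8: C / r = 0.54 / 0.082 = 6.5854
Discount to today: PV = 6.5854 / (1 + 0.082)^8 = 6.5854 / 1.878530 = 3.51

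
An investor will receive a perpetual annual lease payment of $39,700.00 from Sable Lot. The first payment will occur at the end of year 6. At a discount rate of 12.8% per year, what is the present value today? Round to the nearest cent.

$169838.07

Value at end of year 5: C / r = $39,700.00 / 0.128 = $310,156.2500
Discount to today: PV = $310,156.2500 / (1 + 0.128)^5 = $310,156.2500 / 1.826188 = $169,838.07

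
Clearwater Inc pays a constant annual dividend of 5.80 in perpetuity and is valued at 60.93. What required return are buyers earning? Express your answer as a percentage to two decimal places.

P = C/r ⇒ r = C/P = 5.80/60.93 = 0.095191

9.52%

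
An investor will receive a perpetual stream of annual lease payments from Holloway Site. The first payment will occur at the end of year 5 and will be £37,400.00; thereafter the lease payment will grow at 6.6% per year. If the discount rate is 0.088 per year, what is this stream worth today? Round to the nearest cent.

Value at end of year 4: C₁ / (r − g) = £37,400.00 / (0.088 − 0.066) = £1,700,000.0000
Discount to today: PV = £1,700,000.0000 / (1 + 0.088)^4 = £1,700,000.0000 / 1.401250 = £1,213,202.62

£1213202.62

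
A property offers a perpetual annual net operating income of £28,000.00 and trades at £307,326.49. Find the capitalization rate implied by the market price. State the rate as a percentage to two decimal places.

P = C/r ⇒ r = C/P = £28,000.00/£307,326.49 = 0.091108

9.11%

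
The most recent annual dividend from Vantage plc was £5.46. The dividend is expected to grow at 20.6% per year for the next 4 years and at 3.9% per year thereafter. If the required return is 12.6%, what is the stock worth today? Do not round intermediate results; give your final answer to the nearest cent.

£111.81

D_1 = 6.58476
D_2 = 7.94122
D_3 = 9.57711
D_4 = 11.55000
Terminal value at year 4: TV = D_4×(1+g_2)/(r−g_2) = 12.00045/0.087 = 137.93617
P_0 = D_1/(1+r)^1 + D_2/(1+r)^2 + D_3/(1+r)^3 + D_4/(1+r)^4 + TV/(1+r)^4
    = 5.84792 + 6.26340 + 6.70841 + 7.18503 + 85.80737 = 111.81213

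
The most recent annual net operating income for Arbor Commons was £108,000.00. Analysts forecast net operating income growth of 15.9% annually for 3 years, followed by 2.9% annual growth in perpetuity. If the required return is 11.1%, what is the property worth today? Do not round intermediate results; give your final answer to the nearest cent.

£1891438.70

D_1 = 125172.00000
D_2 = 145074.34800
D_3 = 168141.16933
Terminal value at year 3: TV = D_3×(1+g_2)/(r−g_2) = 173017.26324/0.082 = 2109966.62491
P_0 = D_1/(1+r)^1 + D_2/(1+r)^2 + D_3/(1+r)^3 + TV/(1+r)^3
    = 112666.06661 + 117533.72745 + 122611.69227 + 1538627.21157 = 1891438.69789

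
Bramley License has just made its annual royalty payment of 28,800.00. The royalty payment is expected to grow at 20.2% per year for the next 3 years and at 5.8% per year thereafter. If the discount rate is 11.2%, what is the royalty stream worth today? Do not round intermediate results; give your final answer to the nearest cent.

813817.23

D_1 = 34617.60000
D_2 = 41610.35520
D_3 = 50015.64695
Terminal value at year 3: TV = D_3×(1+g_2)/(r−g_2) = 52916.55447/0.054 = 979936.19395
P_0 = D_1/(1+r)^1 + D_2/(1+r)^2 + D_3/(1+r)^3 + TV/(1+r)^3
    = 31130.93525 + 33650.52534 + 36374.03908 + 712661.72857 = 813817.22823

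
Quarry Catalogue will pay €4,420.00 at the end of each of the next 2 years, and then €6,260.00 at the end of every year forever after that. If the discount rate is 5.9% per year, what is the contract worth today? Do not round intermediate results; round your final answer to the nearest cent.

€102723.52

PV of 2-year annuity: €4,420.00 × [1 − (1+0.059)^−2] / 0.059 = 8114.96584
Perpetuity value at year 2: €6,260.00 / 0.059 = 106101.69492
PV of perpetuity: 106101.69492 / (1+0.059)^2 = 94608.55326
Total PV = 8114.96584 + 94608.55326 = 102723.51909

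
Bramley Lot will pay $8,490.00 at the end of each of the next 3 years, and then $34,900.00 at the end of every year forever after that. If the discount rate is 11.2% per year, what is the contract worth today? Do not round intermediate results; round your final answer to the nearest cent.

$247292.47

PV of 3-year annuity: $8,490.00 × [1 − (1+0.112)^−3] / 0.112 = 20675.18187
Perpetuity value at year 3: $34,900.00 / 0.112 = 311607.14286
PV of perpetuity: 311607.14286 / (1+0.112)^3 = 226617.29042
Total PV = 20675.18187 + 226617.29042 = 247292.47229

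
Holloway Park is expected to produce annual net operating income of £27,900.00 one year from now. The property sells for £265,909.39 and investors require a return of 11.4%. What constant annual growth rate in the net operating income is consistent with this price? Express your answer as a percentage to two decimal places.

0.91%

P = D₁/(r−g) ⇒ g = r − D₁/P = 0.114 − £27,900.00/£265,909.39 = 0.009077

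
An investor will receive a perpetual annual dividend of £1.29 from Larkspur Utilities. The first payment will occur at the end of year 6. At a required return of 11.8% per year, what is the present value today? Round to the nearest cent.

Value at end of year 5: C / r = £1.29 / 0.118 = £10.9322
Discount to today: PV = £10.9322 / (1 + 0.118)^5 = £10.9322 / 1.746663 = £6.26

£6.26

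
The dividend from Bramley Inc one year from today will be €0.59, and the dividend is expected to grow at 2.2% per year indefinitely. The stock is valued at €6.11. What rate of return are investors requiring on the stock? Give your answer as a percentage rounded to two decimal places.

P = D₁/(r − g) ⇒ r = D₁/P + g = €0.5900/€6.11 + 0.022 = 0.096563 + 0.022 = 0.118563

11.86%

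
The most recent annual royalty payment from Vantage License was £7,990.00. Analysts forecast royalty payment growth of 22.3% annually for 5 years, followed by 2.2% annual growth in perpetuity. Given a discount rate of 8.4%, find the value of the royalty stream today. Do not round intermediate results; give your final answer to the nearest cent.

D_1 = 9771.77000
D_2 = 11950.87471
D_3 = 14615.91977
D_4 = 17875.26988
D_5 = 21861.45506
Terminal value at year 5: TV = D_5×(1+g_2)/(r−g_2) = 22342.40707/0.062 = 360361.40441
P_0 = D_1/(1+r)^1 + D_2/(1+r)^2 + D_3/(1+r)^3 + D_4/(1+r)^4 + D_5/(1+r)^5 + TV/(1+r)^5
    = 9014.54797 + 10170.47248 + 11474.61978 + 12945.99630 + 14606.04564 + 240764.17175 = 298975.85392

£298975.85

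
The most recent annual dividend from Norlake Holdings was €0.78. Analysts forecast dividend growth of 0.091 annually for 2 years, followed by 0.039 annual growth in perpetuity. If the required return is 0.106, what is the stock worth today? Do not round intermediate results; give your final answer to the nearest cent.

€13.30

D_1 = 0.85098
D_2 = 0.92842
Terminal value at year 2: TV = D_2×(1+g_2)/(r−g_2) = 0.96463/0.067 = 14.39743
P_0 = D_1/(1+r)^1 + D_2/(1+r)^2 + TV/(1+r)^2
    = 0.76942 + 0.75899 + 11.76995 = 13.29836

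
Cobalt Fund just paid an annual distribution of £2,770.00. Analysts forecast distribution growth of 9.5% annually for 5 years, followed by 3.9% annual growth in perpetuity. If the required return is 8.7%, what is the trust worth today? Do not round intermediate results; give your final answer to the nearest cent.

D_1 = 3033.15000
D_2 = 3321.29925
D_3 = 3636.82268
D_4 = 3982.32083
D_5 = 4360.64131
Terminal value at year 5: TV = D_5×(1+g_2)/(r−g_2) = 4530.70632/0.048 = 94389.71507
P_0 = D_1/(1+r)^1 + D_2/(1+r)^2 + D_3/(1+r)^3 + D_4/(1+r)^4 + D_5/(1+r)^5 + TV/(1+r)^5
    = 2790.38638 + 2810.92281 + 2831.61037 + 2852.45019 + 2873.44338 + 62198.07658 = 76356.88971

£76356.89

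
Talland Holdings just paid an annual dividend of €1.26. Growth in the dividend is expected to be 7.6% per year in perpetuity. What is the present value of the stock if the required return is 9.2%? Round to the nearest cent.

D₁ = D₀ × (1 + g) = €1.26 × 1.076 = €1.3558
Growing perpetuity: P = D₁ / (r − g) = €1.3558 / (0.092 − 0.076) = €84.74

€84.74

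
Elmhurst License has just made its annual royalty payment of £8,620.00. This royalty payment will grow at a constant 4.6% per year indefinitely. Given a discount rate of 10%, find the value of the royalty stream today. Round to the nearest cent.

£166972.59

D₁ = D₀ × (1 + g) = £8,620.00 × 1.046 = £9,016.5200
Growing perpetuity: P = D₁ / (r − g) = £9,016.5200 / (0.1 − 0.046) = £166,972.59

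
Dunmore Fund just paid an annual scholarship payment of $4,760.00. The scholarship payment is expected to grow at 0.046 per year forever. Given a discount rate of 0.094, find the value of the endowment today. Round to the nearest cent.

$103728.33

D₁ = D₀ × (1 + g) = $4,760.00 × 1.046 = $4,978.9600
Growing perpetuity: P = D₁ / (r − g) = $4,978.9600 / (0.094 − 0.046) = $103,728.33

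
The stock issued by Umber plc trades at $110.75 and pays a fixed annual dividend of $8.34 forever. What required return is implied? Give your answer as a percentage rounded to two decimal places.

7.53%

P = C/r ⇒ r = C/P = $8.34/$110.75 = 0.075305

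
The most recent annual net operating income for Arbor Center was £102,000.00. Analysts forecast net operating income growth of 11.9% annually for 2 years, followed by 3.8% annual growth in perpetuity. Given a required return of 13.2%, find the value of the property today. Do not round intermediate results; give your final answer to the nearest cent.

£1301118.28

D_1 = 114138.00000
D_2 = 127720.42200
Terminal value at year 2: TV = D_2×(1+g_2)/(r−g_2) = 132573.79804/0.094 = 1410359.55357
P_0 = D_1/(1+r)^1 + D_2/(1+r)^2 + TV/(1+r)^2
    = 100828.62191 + 99670.69604 + 1100618.96263 = 1301118.28058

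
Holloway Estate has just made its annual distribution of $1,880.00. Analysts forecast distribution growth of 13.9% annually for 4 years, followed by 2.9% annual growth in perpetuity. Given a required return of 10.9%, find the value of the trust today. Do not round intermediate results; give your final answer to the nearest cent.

$34948.68

D_1 = 2141.32000
D_2 = 2438.96348
D_3 = 2777.97940
D_4 = 3164.11854
Terminal value at year 4: TV = D_4×(1+g_2)/(r−g_2) = 3255.87798/0.08 = 40698.47473
P_0 = D_1/(1+r)^1 + D_2/(1+r)^2 + D_3/(1+r)^3 + D_4/(1+r)^4 + TV/(1+r)^4
    = 1930.85663 + 1983.08900 + 2036.73433 + 2091.83084 + 26906.17414 = 34948.68494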